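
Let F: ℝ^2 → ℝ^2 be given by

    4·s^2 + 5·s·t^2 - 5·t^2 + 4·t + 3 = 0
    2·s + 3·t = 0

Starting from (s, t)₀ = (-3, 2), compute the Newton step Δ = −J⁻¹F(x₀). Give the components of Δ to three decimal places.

At (-3, 2): F = (-33.000, 0.000).
Jacobian J = [[8·s + 5·t^2, 10·s·t - 10·t + 4], [2, 3]].
At the point, J = [[-4.000, -76.000], [2.000, 3.000]] (det J = 140.000).
Solving J·Δ = −F gives Δ = (0.707, -0.471).

(0.707, -0.471)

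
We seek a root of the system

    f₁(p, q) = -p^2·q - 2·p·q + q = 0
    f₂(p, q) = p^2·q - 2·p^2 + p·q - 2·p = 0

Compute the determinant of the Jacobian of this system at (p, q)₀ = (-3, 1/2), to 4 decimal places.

J = [[-2·p·q - 2·q, -p^2 - 2·p + 1], [2·p·q - 4·p + q - 2, p^2 + p]].
At the point, J = [[2.0000, -2.0000], [7.5000, 6.0000]].
det J = 27.0000.

27.0000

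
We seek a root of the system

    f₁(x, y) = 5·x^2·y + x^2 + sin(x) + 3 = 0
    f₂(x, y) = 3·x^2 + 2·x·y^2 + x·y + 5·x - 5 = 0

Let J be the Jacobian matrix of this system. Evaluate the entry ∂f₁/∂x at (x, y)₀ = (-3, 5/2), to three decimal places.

-81.990

∂f₁/∂x = 10·x·y + 2·x + cos(x).
At (-3, 5/2) this is -81.990.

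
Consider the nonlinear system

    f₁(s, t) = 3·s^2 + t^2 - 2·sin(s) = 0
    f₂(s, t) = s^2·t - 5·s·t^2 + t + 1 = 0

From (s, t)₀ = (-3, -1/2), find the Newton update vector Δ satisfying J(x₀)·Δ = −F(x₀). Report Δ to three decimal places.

(1.685, 0.540)

At (-3, -1/2): F = (27.53224, -0.250).
Jacobian J = [[6·s - 2·cos(s), 2·t], [2·s·t - 5·t^2, s^2 - 10·s·t + 1]].
At the point, J = [[-16.02002, -1.000], [1.750, -5.000]] (det J = 81.85008).
Solving J·Δ = −F gives Δ = (1.685, 0.540).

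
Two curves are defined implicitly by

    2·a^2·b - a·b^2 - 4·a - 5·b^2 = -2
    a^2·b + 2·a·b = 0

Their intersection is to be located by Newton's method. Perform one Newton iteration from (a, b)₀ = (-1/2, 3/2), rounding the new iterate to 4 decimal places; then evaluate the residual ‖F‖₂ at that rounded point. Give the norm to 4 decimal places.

At (-1/2, 3/2): F = (-5.3750, -1.1250).
Jacobian J = [[4·a·b - b^2 - 4, 2·a^2 - 2·a·b - 10·b], [2·a·b + 2·b, a^2 + 2·a]].
At the point, J = [[-9.2500, -13.0000], [1.5000, -0.7500]] (det J = 26.4375).
Solving J·Δ = −F gives Δ = (0.4007, -0.6986).
Then the next iterate is (a, b)₁ = (-0.0993, 0.8014).
Re-evaluating at (-0.0993, 0.8014): F = (-0.734431, -0.151256), so ‖F‖₂ = 0.7498.

0.7498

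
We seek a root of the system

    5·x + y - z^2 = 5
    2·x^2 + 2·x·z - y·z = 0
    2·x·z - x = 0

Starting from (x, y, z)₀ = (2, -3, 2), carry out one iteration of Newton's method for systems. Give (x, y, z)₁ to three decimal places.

At (2, -3, 2): F = (-2.000, 22.000, 6.000).
Jacobian J = [[5, 1, -2·z], [4·x + 2·z, -z, 2·x - y], [2·z - 1, 0, 2·x]].
At the point, J = [[5.000, 1.000, -4.000], [12.000, -2.000, 7.000], [3.000, 0.000, 4.000]] (det J = -91.000).
Solving J·Δ = −F gives Δ = (-0.857, 2.857, -0.857).
Then the next iterate is (x, y, z)₁ = (1.143, -0.143, 1.143).

(1.143, -0.143, 1.143)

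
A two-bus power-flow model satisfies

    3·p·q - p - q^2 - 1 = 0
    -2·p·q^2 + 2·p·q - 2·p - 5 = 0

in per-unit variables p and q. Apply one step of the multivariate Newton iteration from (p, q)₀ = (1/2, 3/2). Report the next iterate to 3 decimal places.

(-0.082, -0.857)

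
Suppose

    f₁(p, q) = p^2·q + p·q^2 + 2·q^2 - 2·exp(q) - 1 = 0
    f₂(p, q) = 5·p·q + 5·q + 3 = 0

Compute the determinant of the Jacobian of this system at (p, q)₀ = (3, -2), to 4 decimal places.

J = [[2·p·q + q^2, p^2 + 2·p·q + 4·q - 2·exp(q)], [5·q, 5·p + 5]].
At the point, J = [[-8.0000, -11.270671], [-10.0000, 20.0000]].
det J = -272.7067.

-272.7067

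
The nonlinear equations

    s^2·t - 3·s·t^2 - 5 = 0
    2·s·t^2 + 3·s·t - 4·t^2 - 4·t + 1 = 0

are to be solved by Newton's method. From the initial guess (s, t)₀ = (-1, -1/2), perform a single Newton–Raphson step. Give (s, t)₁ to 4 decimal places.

At (-1, -1/2): F = (-4.7500, 3.0000).
Jacobian J = [[2·s·t - 3·t^2, s^2 - 6·s·t], [2·t^2 + 3·t, 4·s·t + 3·s - 8·t - 4]].
At the point, J = [[0.2500, -2.0000], [-1.0000, -1.0000]] (det J = -2.2500).
Solving J·Δ = −F gives Δ = (4.7778, -1.7778).
Then the next iterate is (s, t)₁ = (3.7778, -2.2778).

(3.7778, -2.2778)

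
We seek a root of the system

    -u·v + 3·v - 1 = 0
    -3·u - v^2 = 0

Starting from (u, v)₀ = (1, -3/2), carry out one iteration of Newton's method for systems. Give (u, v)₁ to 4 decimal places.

(1.1429, 0.3929)

At (1, -3/2): F = (-4.0000, -5.2500).
Jacobian J = [[-v, -u + 3], [-3, -2·v]].
At the point, J = [[1.5000, 2.0000], [-3.0000, 3.0000]] (det J = 10.5000).
Solving J·Δ = −F gives Δ = (0.1429, 1.8929).
Then the next iterate is (u, v)₁ = (1.1429, 0.3929).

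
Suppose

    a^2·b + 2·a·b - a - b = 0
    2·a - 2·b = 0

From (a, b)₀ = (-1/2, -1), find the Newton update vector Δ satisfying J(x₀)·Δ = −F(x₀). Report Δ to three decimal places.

At (-1/2, -1): F = (2.250, 1.000).
Jacobian J = [[2·a·b + 2·b - 1, a^2 + 2·a - 1], [2, -2]].
At the point, J = [[-2.000, -1.750], [2.000, -2.000]] (det J = 7.500).
Solving J·Δ = −F gives Δ = (0.367, 0.867).

(0.367, 0.867)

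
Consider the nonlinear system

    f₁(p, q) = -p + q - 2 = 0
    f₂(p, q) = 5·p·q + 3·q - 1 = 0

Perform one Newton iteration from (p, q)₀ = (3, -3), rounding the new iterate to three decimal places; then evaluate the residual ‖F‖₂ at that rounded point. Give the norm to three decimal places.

At (3, -3): F = (-8.000, -55.000).
Jacobian J = [[-1, 1], [5·q, 5·p + 3]].
At the point, J = [[-1.000, 1.000], [-15.000, 18.000]] (det J = -3.000).
Solving J·Δ = −F gives Δ = (-29.667, -21.667).
Then the next iterate is (p, q)₁ = (-26.667, -24.667).
Re-evaluating at (-26.667, -24.667): F = (0.000, 3213.97345), so ‖F‖₂ = 3213.973.

3213.973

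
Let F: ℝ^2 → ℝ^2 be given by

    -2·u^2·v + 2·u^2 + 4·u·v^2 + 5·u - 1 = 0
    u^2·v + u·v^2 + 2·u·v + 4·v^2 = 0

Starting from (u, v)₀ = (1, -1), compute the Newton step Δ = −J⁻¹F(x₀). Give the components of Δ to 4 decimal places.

(-0.4295, 0.4698)

At (1, -1): F = (12.0000, 2.0000).
Jacobian J = [[-4·u·v + 4·u + 4·v^2 + 5, -2·u^2 + 8·u·v], [2·u·v + v^2 + 2·v, u^2 + 2·u·v + 2·u + 8·v]].
At the point, J = [[17.0000, -10.0000], [-3.0000, -7.0000]] (det J = -149.0000).
Solving J·Δ = −F gives Δ = (-0.4295, 0.4698).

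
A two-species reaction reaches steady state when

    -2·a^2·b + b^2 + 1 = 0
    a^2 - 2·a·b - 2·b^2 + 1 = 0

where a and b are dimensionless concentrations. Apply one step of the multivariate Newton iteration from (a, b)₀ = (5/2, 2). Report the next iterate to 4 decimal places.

(1.8720, 1.1248)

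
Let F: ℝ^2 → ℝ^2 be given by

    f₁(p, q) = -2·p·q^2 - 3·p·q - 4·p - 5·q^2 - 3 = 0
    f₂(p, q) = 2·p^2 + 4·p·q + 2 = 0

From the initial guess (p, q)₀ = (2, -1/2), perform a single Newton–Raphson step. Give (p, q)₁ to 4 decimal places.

(-0.3810, 0.5357)

At (2, -1/2): F = (-10.2500, 6.0000).
Jacobian J = [[-2·q^2 - 3·q - 4, -4·p·q - 3·p - 10·q], [4·p + 4·q, 4·p]].
At the point, J = [[-3.0000, 3.0000], [6.0000, 8.0000]] (det J = -42.0000).
Solving J·Δ = −F gives Δ = (-2.3810, 1.0357).
Then the next iterate is (p, q)₁ = (-0.3810, 0.5357).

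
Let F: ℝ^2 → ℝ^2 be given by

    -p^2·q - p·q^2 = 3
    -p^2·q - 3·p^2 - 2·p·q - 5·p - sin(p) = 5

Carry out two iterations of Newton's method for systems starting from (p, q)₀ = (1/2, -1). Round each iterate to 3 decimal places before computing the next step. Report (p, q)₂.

At (1/2, -1): F = (-3.250, -7.47943).
Jacobian J = [[-2·p·q - q^2, -p^2 - 2·p·q], [-2·p·q - 6·p - 2·q - cos(p) - 5, -p^2 - 2·p]].
At the point, J = [[0.000, 0.750], [-5.87758, -1.250]] (det J = 4.40819).
Solving J·Δ = −F gives Δ = (-2.194, 4.333).
Then the next iterate is (p, q)₁ = (-1.694, 3.333).
Round to (-1.694, 3.333) and repeat: F = (6.25396, -2.41878), J = [[0.18331, 8.42257], [9.91310, 0.51836]].
Δ = (0.283, -0.749), so (p, q)₂ = (-1.411, 2.584).

(-1.411, 2.584)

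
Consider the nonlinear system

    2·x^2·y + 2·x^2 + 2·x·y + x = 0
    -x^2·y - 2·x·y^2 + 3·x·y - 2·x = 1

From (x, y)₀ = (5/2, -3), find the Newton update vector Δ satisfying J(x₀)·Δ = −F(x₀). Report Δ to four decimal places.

At (5/2, -3): F = (-37.5000, -54.7500).
Jacobian J = [[4·x·y + 4·x + 2·y + 1, 2·x^2 + 2·x], [-2·x·y - 2·y^2 + 3·y - 2, -x^2 - 4·x·y + 3·x]].
At the point, J = [[-25.0000, 17.5000], [-14.0000, 31.2500]] (det J = -536.2500).
Solving J·Δ = −F gives Δ = (-0.3986, 1.5734).

(-0.3986, 1.5734)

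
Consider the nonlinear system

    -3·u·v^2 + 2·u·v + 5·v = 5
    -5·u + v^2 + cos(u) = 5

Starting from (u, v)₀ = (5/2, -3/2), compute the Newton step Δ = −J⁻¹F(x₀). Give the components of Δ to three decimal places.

(-2.994, 0.236)

At (5/2, -3/2): F = (-36.875, -16.05114).
Jacobian J = [[-3·v^2 + 2·v, -6·u·v + 2·u + 5], [-sin(u) - 5, 2·v]].
At the point, J = [[-9.750, 32.500], [-5.59847, -3.000]] (det J = 211.20034).
Solving J·Δ = −F gives Δ = (-2.994, 0.236).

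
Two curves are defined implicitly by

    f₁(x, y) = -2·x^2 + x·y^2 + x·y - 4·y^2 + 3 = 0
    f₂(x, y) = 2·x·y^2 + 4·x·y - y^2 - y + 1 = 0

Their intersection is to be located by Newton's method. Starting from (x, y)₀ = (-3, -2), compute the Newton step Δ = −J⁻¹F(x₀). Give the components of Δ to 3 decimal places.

(2.524, 0.067)

At (-3, -2): F = (-37.000, -1.000).
Jacobian J = [[-4·x + y^2 + y, 2·x·y + x - 8·y], [2·y^2 + 4·y, 4·x·y + 4·x - 2·y - 1]].
At the point, J = [[14.000, 25.000], [0.000, 15.000]] (det J = 210.000).
Solving J·Δ = −F gives Δ = (2.524, 0.067).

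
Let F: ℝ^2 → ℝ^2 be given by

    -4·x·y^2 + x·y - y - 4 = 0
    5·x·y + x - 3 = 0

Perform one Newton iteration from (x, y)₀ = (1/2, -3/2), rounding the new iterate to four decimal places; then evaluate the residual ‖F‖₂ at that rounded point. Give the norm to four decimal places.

At (1/2, -3/2): F = (-7.7500, -6.2500).
Jacobian J = [[-4·y^2 + y, -8·x·y + x - 1], [5·y + 1, 5·x]].
At the point, J = [[-10.5000, 5.5000], [-6.5000, 2.5000]] (det J = 9.5000).
Solving J·Δ = −F gives Δ = (-1.5789, -1.6053).
Then the next iterate is (x, y)₁ = (-1.0789, -3.1053).
Re-evaluating at (-1.0789, -3.1053): F = (44.070456, 12.672641), so ‖F‖₂ = 45.8563.

45.8563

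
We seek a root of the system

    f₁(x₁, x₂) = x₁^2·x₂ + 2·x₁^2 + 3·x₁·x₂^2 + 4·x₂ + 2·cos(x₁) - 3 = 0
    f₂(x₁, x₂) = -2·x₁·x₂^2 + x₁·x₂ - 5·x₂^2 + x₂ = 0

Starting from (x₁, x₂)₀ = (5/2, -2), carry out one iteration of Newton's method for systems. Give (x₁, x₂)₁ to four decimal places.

At (5/2, -2): F = (17.397713, -47.0000).
Jacobian J = [[2·x₁·x₂ + 4·x₁ + 3·x₂^2 - 2·sin(x₁), x₁^2 + 6·x₁·x₂ + 4], [-2·x₂^2 + x₂, -4·x₁·x₂ + x₁ - 10·x₂ + 1]].
At the point, J = [[10.803056, -19.7500], [-10.0000, 43.5000]] (det J = 272.432923).
Solving J·Δ = −F gives Δ = (0.6293, 1.2251).
Then the next iterate is (x₁, x₂)₁ = (3.1293, -0.7749).

(3.1293, -0.7749)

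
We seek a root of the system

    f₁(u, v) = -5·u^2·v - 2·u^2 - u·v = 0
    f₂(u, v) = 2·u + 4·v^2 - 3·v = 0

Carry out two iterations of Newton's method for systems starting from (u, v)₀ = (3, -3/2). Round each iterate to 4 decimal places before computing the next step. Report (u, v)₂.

(0.1497, 0.0460)

At (3, -3/2): F = (54.0000, 19.5000).
Jacobian J = [[-10·u·v - 4·u - v, -5·u^2 - u], [2, 8·v - 3]].
At the point, J = [[34.5000, -48.0000], [2.0000, -15.0000]] (det J = -421.5000).
Solving J·Δ = −F gives Δ = (0.2989, 1.3399).
Then the next iterate is (u, v)₁ = (3.2989, -0.1601).
Round to (3.2989, -0.1601) and repeat: F = (-12.525694, 7.180628), J = [[-7.753961, -57.712606], [2.0000, -4.2808]].
Δ = (-3.1492, 0.2061), so (u, v)₂ = (0.1497, 0.0460).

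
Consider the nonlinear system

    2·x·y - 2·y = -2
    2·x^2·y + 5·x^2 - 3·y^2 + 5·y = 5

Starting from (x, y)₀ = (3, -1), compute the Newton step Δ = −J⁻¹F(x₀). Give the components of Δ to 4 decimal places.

(-0.8769, 0.0615)

At (3, -1): F = (-2.0000, 14.0000).
Jacobian J = [[2·y, 2·x - 2], [4·x·y + 10·x, 2·x^2 - 6·y + 5]].
At the point, J = [[-2.0000, 4.0000], [18.0000, 29.0000]] (det J = -130.0000).
Solving J·Δ = −F gives Δ = (-0.8769, 0.0615).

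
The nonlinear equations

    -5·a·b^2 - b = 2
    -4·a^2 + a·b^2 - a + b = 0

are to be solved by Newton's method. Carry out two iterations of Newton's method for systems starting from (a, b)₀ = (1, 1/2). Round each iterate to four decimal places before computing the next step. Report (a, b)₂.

At (1, 1/2): F = (-3.7500, -4.2500).
Jacobian J = [[-5·b^2, -10·a·b - 1], [-8·a + b^2 - 1, 2·a·b + 1]].
At the point, J = [[-1.2500, -6.0000], [-8.7500, 2.0000]] (det J = -55.0000).
Solving J·Δ = −F gives Δ = (-0.6000, -0.5000).
Then the next iterate is (a, b)₁ = (0.4000, 0.0000).
Round to (0.4000, 0.0000) and repeat: F = (-2.0000, -1.0400), J = [[0.0000, -1.0000], [-4.2000, 1.0000]].
Δ = (-0.7238, -2.0000), so (a, b)₂ = (-0.3238, -2.0000).

(-0.3238, -2.0000)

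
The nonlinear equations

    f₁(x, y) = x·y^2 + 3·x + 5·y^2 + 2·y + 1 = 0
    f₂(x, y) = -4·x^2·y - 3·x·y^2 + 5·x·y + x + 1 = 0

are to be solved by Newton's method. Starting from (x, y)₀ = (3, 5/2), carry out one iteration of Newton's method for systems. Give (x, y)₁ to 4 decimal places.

(2.9486, 0.9637)

At (3, 5/2): F = (65.0000, -104.7500).
Jacobian J = [[y^2 + 3, 2·x·y + 10·y + 2], [-8·x·y - 3·y^2 + 5·y + 1, -4·x^2 - 6·x·y + 5·x]].
At the point, J = [[9.2500, 42.0000], [-65.2500, -66.0000]] (det J = 2130.0000).
Solving J·Δ = −F gives Δ = (-0.0514, -1.5363).
Then the next iterate is (x, y)₁ = (2.9486, 0.9637).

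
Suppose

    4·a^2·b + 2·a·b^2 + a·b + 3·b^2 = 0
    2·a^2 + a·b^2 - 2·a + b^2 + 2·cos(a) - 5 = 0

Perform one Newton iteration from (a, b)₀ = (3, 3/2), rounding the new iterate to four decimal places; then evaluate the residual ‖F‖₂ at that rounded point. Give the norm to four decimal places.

At (3, 3/2): F = (78.7500, 14.020015).
Jacobian J = [[8·a·b + 2·b^2 + b, 4·a^2 + 4·a·b + a + 6·b], [4·a + b^2 - 2·sin(a) - 2, 2·a·b + 2·b]].
At the point, J = [[42.0000, 66.0000], [11.967760, 12.0000]] (det J = -285.872159).
Solving J·Δ = −F gives Δ = (0.0688, -1.2370).
Then the next iterate is (a, b)₁ = (3.0688, 0.2630).
Re-evaluating at (3.0688, 0.2630): F = (11.346378, 5.984198), so ‖F‖₂ = 12.8277.

12.8277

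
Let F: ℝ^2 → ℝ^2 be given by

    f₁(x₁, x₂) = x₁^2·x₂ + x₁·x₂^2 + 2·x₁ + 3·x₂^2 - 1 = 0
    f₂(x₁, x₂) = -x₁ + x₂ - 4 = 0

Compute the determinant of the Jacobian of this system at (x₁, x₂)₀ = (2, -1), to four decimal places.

J = [[2·x₁·x₂ + x₂^2 + 2, x₁^2 + 2·x₁·x₂ + 6·x₂], [-1, 1]].
At the point, J = [[-1.0000, -6.0000], [-1.0000, 1.0000]].
det J = -7.0000.

-7.0000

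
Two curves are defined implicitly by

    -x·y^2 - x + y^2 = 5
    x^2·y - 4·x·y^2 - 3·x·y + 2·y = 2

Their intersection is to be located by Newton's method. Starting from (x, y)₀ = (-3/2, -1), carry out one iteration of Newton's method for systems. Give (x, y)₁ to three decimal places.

At (-3/2, -1): F = (-1.000, -4.750).
Jacobian J = [[-y^2 - 1, -2·x·y + 2·y], [2·x·y - 4·y^2 - 3·y, x^2 - 8·x·y - 3·x + 2]].
At the point, J = [[-2.000, -5.000], [2.000, -3.250]] (det J = 16.500).
Solving J·Δ = −F gives Δ = (1.242, -0.697).
Then the next iterate is (x, y)₁ = (-0.258, -1.697).

(-0.258, -1.697)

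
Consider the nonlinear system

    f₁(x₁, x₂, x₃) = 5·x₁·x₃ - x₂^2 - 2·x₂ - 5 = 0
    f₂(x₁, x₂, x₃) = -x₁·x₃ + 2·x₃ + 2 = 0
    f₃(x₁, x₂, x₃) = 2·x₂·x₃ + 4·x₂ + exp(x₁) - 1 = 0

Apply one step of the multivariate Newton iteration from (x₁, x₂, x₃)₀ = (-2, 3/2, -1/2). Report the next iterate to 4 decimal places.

(-1.5096, 0.3274, -0.5613)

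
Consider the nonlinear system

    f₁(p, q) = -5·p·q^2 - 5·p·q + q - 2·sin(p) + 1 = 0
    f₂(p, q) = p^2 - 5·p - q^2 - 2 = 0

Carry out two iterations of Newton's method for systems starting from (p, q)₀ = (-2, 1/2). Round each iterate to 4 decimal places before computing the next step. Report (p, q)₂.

(-0.3668, -0.2536)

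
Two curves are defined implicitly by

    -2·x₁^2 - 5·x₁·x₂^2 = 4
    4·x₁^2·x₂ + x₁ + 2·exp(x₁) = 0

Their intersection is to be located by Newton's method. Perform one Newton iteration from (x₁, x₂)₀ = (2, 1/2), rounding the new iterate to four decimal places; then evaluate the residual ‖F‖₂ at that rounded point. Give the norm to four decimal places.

16.7335

At (2, 1/2): F = (-14.5000, 24.778112).
Jacobian J = [[-4·x₁ - 5·x₂^2, -10·x₁·x₂], [8·x₁·x₂ + 2·exp(x₁) + 1, 4·x₁^2]].
At the point, J = [[-9.2500, -10.0000], [23.778112, 16.0000]] (det J = 89.781122).
Solving J·Δ = −F gives Δ = (-0.1758, -1.2874).
Then the next iterate is (x₁, x₂)₁ = (1.8242, -0.7874).
Re-evaluating at (1.8242, -0.7874): F = (-16.310420, 3.738928), so ‖F‖₂ = 16.7335.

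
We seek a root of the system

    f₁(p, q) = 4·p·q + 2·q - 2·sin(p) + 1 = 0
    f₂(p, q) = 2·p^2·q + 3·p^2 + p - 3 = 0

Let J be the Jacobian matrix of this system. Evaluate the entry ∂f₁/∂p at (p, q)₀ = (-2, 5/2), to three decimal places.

∂f₁/∂p = 4·q - 2·cos(p).
At (-2, 5/2) this is 10.832.

10.832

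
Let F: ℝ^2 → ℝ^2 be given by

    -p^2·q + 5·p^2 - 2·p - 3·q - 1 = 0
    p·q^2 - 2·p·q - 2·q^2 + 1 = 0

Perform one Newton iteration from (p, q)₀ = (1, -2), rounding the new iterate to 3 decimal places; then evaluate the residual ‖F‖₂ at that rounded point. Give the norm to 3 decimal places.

At (1, -2): F = (10.000, 1.000).
Jacobian J = [[-2·p·q + 10·p - 2, -p^2 - 3], [q^2 - 2·q, 2·p·q - 2·p - 4·q]].
At the point, J = [[12.000, -4.000], [8.000, 2.000]] (det J = 56.000).
Solving J·Δ = −F gives Δ = (-0.429, 1.214).
Then the next iterate is (p, q)₁ = (0.571, -0.786).
Re-evaluating at (0.571, -0.786): F = (2.10247, 1.01478), so ‖F‖₂ = 2.335.

2.335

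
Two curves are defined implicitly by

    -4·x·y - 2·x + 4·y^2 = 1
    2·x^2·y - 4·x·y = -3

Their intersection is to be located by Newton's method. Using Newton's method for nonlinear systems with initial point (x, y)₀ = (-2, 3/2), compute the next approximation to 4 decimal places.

At (-2, 3/2): F = (24.0000, 27.0000).
Jacobian J = [[-4·y - 2, -4·x + 8·y], [4·x·y - 4·y, 2·x^2 - 4·x]].
At the point, J = [[-8.0000, 20.0000], [-18.0000, 16.0000]] (det J = 232.0000).
Solving J·Δ = −F gives Δ = (0.6724, -0.9310).
Then the next iterate is (x, y)₁ = (-1.3276, 0.5690).

(-1.3276, 0.5690)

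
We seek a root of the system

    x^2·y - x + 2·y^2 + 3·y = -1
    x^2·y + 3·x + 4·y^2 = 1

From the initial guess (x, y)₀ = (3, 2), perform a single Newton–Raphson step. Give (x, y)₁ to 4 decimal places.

(-0.6000, 2.4800)

At (3, 2): F = (30.0000, 42.0000).
Jacobian J = [[2·x·y - 1, x^2 + 4·y + 3], [2·x·y + 3, x^2 + 8·y]].
At the point, J = [[11.0000, 20.0000], [15.0000, 25.0000]] (det J = -25.0000).
Solving J·Δ = −F gives Δ = (-3.6000, 0.4800).
Then the next iterate is (x, y)₁ = (-0.6000, 2.4800).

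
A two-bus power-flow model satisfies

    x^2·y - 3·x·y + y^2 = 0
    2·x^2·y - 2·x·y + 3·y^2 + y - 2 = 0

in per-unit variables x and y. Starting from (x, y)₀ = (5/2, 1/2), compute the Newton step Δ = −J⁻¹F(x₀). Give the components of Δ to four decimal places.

At (5/2, 1/2): F = (-0.3750, 3.0000).
Jacobian J = [[2·x·y - 3·y, x^2 - 3·x + 2·y], [4·x·y - 2·y, 2·x^2 - 2·x + 6·y + 1]].
At the point, J = [[1.0000, -0.2500], [4.0000, 11.5000]] (det J = 12.5000).
Solving J·Δ = −F gives Δ = (0.2850, -0.3600).

(0.2850, -0.3600)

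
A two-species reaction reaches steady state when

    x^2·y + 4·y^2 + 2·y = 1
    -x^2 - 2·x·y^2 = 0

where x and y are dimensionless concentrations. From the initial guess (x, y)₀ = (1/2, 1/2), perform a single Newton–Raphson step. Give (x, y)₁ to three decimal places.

(0.275, 0.338)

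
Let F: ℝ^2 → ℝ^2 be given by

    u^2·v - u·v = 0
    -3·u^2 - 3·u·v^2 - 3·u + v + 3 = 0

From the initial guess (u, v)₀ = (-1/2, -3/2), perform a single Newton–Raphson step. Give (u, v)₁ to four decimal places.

(-0.5517, 0.2069)

At (-1/2, -3/2): F = (-1.1250, 5.6250).
Jacobian J = [[2·u·v - v, u^2 - u], [-6·u - 3·v^2 - 3, -6·u·v + 1]].
At the point, J = [[3.0000, 0.7500], [-6.7500, -3.5000]] (det J = -5.4375).
Solving J·Δ = −F gives Δ = (-0.0517, 1.7069).
Then the next iterate is (u, v)₁ = (-0.5517, 0.2069).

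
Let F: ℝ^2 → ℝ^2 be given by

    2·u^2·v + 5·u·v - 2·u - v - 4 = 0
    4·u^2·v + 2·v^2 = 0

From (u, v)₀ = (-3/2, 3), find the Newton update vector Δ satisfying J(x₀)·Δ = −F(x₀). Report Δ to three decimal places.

(-0.373, -2.783)

At (-3/2, 3): F = (-13.000, 45.000).
Jacobian J = [[4·u·v + 5·v - 2, 2·u^2 + 5·u - 1], [8·u·v, 4·u^2 + 4·v]].
At the point, J = [[-5.000, -4.000], [-36.000, 21.000]] (det J = -249.000).
Solving J·Δ = −F gives Δ = (-0.373, -2.783).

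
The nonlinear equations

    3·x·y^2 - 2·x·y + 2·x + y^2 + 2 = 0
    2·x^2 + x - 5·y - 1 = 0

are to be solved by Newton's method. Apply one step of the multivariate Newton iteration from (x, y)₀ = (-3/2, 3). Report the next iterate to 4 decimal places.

At (-3/2, 3): F = (-23.5000, -13.0000).
Jacobian J = [[3·y^2 - 2·y + 2, 6·x·y - 2·x + 2·y], [4·x + 1, -5]].
At the point, J = [[23.0000, -18.0000], [-5.0000, -5.0000]] (det J = -205.0000).
Solving J·Δ = −F gives Δ = (-0.5683, -2.0317).
Then the next iterate is (x, y)₁ = (-2.0683, 0.9683).

(-2.0683, 0.9683)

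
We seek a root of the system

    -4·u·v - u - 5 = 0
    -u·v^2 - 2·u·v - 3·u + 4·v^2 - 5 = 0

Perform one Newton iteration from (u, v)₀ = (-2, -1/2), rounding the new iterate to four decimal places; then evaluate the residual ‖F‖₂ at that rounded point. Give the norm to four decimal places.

7.0299

At (-2, -1/2): F = (-7.0000, 0.5000).
Jacobian J = [[-4·v - 1, -4·u], [-v^2 - 2·v - 3, -2·u·v - 2·u + 8·v]].
At the point, J = [[1.0000, 8.0000], [-2.2500, -2.0000]] (det J = 16.0000).
Solving J·Δ = −F gives Δ = (-0.6250, 0.9531).
Then the next iterate is (u, v)₁ = (-2.6250, 0.4531).
Re-evaluating at (-2.6250, 0.4531): F = (2.382550, 6.613885), so ‖F‖₂ = 7.0299.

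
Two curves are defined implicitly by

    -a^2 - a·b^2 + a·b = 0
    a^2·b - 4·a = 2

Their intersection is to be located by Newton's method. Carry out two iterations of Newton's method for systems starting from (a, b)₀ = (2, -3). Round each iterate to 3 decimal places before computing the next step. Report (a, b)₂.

(-0.099, -2.748)

At (2, -3): F = (-28.000, -22.000).
Jacobian J = [[-2·a - b^2 + b, -2·a·b + a], [2·a·b - 4, a^2]].
At the point, J = [[-16.000, 14.000], [-16.000, 4.000]] (det J = 160.000).
Solving J·Δ = −F gives Δ = (-1.225, 0.600).
Then the next iterate is (a, b)₁ = (0.775, -2.400).
Round to (0.775, -2.400) and repeat: F = (-6.92462, -6.54150), J = [[-9.710, 4.495], [-7.720, 0.60063]].
Δ = (-0.874, -0.348), so (a, b)₂ = (-0.099, -2.748).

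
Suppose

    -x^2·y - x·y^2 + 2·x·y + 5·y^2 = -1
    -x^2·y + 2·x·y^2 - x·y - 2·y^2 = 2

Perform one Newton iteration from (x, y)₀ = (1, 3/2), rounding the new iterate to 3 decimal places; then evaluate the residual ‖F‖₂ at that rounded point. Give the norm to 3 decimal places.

At (1, 3/2): F = (11.500, -5.000).
Jacobian J = [[-2·x·y - y^2 + 2·y, -x^2 - 2·x·y + 2·x + 10·y], [-2·x·y + 2·y^2 - y, -x^2 + 4·x·y - x - 4·y]].
At the point, J = [[-2.250, 13.000], [0.000, -2.000]] (det J = 4.500).
Solving J·Δ = −F gives Δ = (-9.333, -2.500).
Then the next iterate is (x, y)₁ = (-8.333, -1.000).
Re-evaluating at (-8.333, -1.000): F = (100.43789, 40.43989), so ‖F‖₂ = 108.274.

108.274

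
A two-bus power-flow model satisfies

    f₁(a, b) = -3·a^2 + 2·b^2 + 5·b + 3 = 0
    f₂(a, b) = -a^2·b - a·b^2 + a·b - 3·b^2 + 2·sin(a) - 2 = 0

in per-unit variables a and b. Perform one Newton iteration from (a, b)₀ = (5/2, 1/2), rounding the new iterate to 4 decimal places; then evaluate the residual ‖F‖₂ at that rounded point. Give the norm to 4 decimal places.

2.6584

At (5/2, 1/2): F = (-12.7500, -4.053056).
Jacobian J = [[-6·a, 4·b + 5], [-2·a·b - b^2 + b + 2·cos(a), -a^2 - 2·a·b + a - 6·b]].
At the point, J = [[-15.0000, 7.0000], [-3.852287, -9.2500]] (det J = 165.716011).
Solving J·Δ = −F gives Δ = (-0.8829, -0.0705).
Then the next iterate is (a, b)₁ = (1.6171, 0.4295).
Re-evaluating at (1.6171, 0.4295): F = (-2.328597, -1.282465), so ‖F‖₂ = 2.6584.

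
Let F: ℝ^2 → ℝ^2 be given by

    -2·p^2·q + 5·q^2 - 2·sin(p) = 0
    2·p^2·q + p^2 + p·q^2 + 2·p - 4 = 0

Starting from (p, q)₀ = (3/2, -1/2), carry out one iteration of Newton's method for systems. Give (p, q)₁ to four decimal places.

At (3/2, -1/2): F = (1.505010, -0.6250).
Jacobian J = [[-4·p·q - 2·cos(p), -2·p^2 + 10·q], [4·p·q + 2·p + q^2 + 2, 2·p^2 + 2·p·q]].
At the point, J = [[2.858526, -9.5000], [2.2500, 3.0000]] (det J = 29.950577).
Solving J·Δ = −F gives Δ = (0.0475, 0.1727).
Then the next iterate is (p, q)₁ = (1.5475, -0.3273).

(1.5475, -0.3273)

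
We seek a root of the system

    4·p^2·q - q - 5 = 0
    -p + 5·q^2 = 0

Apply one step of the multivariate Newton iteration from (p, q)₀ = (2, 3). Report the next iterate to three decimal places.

(1.619, 1.554)

At (2, 3): F = (40.000, 43.000).
Jacobian J = [[8·p·q, 4·p^2 - 1], [-1, 10·q]].
At the point, J = [[48.000, 15.000], [-1.000, 30.000]] (det J = 1455.000).
Solving J·Δ = −F gives Δ = (-0.381, -1.446).
Then the next iterate is (p, q)₁ = (1.619, 1.554).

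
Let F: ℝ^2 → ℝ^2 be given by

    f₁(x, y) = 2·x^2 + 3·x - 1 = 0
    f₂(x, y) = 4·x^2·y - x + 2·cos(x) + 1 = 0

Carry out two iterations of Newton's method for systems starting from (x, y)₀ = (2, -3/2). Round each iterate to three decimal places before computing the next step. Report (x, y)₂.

(0.373, -3.019)

At (2, -3/2): F = (13.000, -25.83229).
Jacobian J = [[4·x + 3, 0], [8·x·y - 2·sin(x) - 1, 4·x^2]].
At the point, J = [[11.000, 0.000], [-26.81859, 16.000]] (det J = 176.000).
Solving J·Δ = −F gives Δ = (-1.182, -0.366).
Then the next iterate is (x, y)₁ = (0.818, -1.866).
Round to (0.818, -1.866) and repeat: F = (2.79225, -3.44498), J = [[6.272, 0.000], [-14.67066, 2.67650]].
Δ = (-0.445, -1.153), so (x, y)₂ = (0.373, -3.019).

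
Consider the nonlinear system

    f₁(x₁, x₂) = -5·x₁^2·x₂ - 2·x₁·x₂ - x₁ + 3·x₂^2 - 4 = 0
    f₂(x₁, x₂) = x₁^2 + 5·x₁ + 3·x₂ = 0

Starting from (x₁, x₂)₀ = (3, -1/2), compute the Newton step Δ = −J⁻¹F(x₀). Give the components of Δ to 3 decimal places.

(-1.992, -0.197)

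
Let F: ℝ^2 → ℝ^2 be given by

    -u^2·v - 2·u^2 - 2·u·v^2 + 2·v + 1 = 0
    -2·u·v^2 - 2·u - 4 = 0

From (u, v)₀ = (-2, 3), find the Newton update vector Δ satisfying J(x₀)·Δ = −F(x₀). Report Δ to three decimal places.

(0.492, -1.090)

At (-2, 3): F = (23.000, 36.000).
Jacobian J = [[-2·u·v - 4·u - 2·v^2, -u^2 - 4·u·v + 2], [-2·v^2 - 2, -4·u·v]].
At the point, J = [[2.000, 22.000], [-20.000, 24.000]] (det J = 488.000).
Solving J·Δ = −F gives Δ = (0.492, -1.090).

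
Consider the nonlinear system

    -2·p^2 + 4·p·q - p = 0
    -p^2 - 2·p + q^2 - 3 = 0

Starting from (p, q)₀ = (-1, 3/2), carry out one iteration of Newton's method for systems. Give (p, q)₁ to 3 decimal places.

At (-1, 3/2): F = (-7.000, 0.250).
Jacobian J = [[-4·p + 4·q - 1, 4·p], [-2·p - 2, 2·q]].
At the point, J = [[9.000, -4.000], [0.000, 3.000]] (det J = 27.000).
Solving J·Δ = −F gives Δ = (0.741, -0.083).
Then the next iterate is (p, q)₁ = (-0.259, 1.417).

(-0.259, 1.417)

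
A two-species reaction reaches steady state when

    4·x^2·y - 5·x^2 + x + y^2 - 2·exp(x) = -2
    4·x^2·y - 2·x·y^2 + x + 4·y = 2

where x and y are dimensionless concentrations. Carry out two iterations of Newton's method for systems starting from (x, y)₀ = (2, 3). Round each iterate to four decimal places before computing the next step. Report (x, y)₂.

At (2, 3): F = (26.221888, 24.0000).
Jacobian J = [[8·x·y - 10·x - 2·exp(x) + 1, 4·x^2 + 2·y], [8·x·y - 2·y^2 + 1, 4·x^2 - 4·x·y + 4]].
At the point, J = [[14.221888, 22.0000], [31.0000, -4.0000]] (det J = -738.887551).
Solving J·Δ = −F gives Δ = (-0.8565, -0.6382).
Then the next iterate is (x, y)₁ = (1.1435, 2.3618).
Round to (1.1435, 2.3618) and repeat: F = (8.261261, 8.186673), J = [[4.895284, 9.953969], [11.449548, -1.572504]].
Δ = (-0.7766, -0.4480), so (x, y)₂ = (0.3669, 1.9138).

(0.3669, 1.9138)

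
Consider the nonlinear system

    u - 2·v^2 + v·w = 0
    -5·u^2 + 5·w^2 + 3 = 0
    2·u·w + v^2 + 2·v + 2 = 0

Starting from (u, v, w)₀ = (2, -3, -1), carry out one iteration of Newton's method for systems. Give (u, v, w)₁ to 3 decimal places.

At (2, -3, -1): F = (-13.000, -12.000, 1.000).
Jacobian J = [[1, -4·v + w, v], [-10·u, 0, 10·w], [2·w, 2·v + 2, 2·u]].
At the point, J = [[1.000, 11.000, -3.000], [-20.000, 0.000, -10.000], [-2.000, -4.000, 4.000]] (det J = 820.000).
Solving J·Δ = −F gives Δ = (-0.968, 1.471, 0.737).
Then the next iterate is (u, v, w)₁ = (1.032, -1.529, -0.263).

(1.032, -1.529, -0.263)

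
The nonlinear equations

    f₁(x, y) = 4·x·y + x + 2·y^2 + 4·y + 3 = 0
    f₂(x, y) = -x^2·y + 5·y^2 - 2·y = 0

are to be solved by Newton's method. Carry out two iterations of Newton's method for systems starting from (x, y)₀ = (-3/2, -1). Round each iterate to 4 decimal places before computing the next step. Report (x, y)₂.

(1.1058, -0.3267)

At (-3/2, -1): F = (5.5000, 9.2500).
Jacobian J = [[4·y + 1, 4·x + 4·y + 4], [-2·x·y, -x^2 + 10·y - 2]].
At the point, J = [[-3.0000, -6.0000], [-3.0000, -14.2500]] (det J = 24.7500).
Solving J·Δ = −F gives Δ = (0.9242, 0.4545).
Then the next iterate is (x, y)₁ = (-0.5758, -0.5455).
Round to (-0.5758, -0.5455) and repeat: F = (2.093736, 2.759709), J = [[-1.1820, -0.4852], [-0.628198, -7.786546]].
Δ = (1.6816, 0.2188), so (x, y)₂ = (1.1058, -0.3267).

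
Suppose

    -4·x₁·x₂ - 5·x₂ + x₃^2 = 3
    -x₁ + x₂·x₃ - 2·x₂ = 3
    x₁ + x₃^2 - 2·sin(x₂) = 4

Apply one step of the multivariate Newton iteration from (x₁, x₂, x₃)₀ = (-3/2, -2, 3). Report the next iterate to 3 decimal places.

(-1.346, -0.568, 1.889)

At (-3/2, -2, 3): F = (4.000, -3.500, 5.31859).
Jacobian J = [[-4·x₂, -4·x₁ - 5, 2·x₃], [-1, x₃ - 2, x₂], [1, -2·cos(x₂), 2·x₃]].
At the point, J = [[8.000, 1.000, 6.000], [-1.000, 1.000, -2.000], [1.000, 0.83229, 6.000]] (det J = 54.32294).
Solving J·Δ = −F gives Δ = (0.154, 1.432, -1.111).
Then the next iterate is (x₁, x₂, x₃)₁ = (-1.346, -0.568, 1.889).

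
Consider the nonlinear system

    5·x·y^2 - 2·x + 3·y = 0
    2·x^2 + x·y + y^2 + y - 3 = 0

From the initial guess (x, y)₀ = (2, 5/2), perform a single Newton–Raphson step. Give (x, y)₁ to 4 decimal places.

(0.5558, 2.0517)

At (2, 5/2): F = (66.0000, 18.7500).
Jacobian J = [[5·y^2 - 2, 10·x·y + 3], [4·x + y, x + 2·y + 1]].
At the point, J = [[29.2500, 53.0000], [10.5000, 8.0000]] (det J = -322.5000).
Solving J·Δ = −F gives Δ = (-1.4442, -0.4483).
Then the next iterate is (x, y)₁ = (0.5558, 2.0517).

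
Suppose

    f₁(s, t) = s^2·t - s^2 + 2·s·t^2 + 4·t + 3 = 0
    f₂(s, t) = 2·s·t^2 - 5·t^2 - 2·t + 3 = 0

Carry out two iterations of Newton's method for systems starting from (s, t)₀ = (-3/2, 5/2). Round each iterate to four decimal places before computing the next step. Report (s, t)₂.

At (-3/2, 5/2): F = (-2.3750, -52.0000).
Jacobian J = [[2·s·t - 2·s + 2·t^2, s^2 + 4·s·t + 4], [2·t^2, 4·s·t - 10·t - 2]].
At the point, J = [[8.0000, -8.7500], [12.5000, -42.0000]] (det J = -226.6250).
Solving J·Δ = −F gives Δ = (-1.5676, -1.7046).
Then the next iterate is (s, t)₁ = (-3.0676, 0.7954).
Round to (-3.0676, 0.7954) and repeat: F = (0.374777, -5.635609), J = [[2.520584, 3.650294], [1.265322, -19.713876]].
Δ = (0.2427, -0.2703), so (s, t)₂ = (-2.8249, 0.5251).

(-2.8249, 0.5251)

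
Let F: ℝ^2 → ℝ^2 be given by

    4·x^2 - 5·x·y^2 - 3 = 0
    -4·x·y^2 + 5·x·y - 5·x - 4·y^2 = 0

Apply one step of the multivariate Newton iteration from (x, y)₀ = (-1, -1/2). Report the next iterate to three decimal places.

(-8.000, 12.900)

At (-1, -1/2): F = (2.250, 7.500).
Jacobian J = [[8·x - 5·y^2, -10·x·y], [-4·y^2 + 5·y - 5, -8·x·y + 5·x - 8·y]].
At the point, J = [[-9.250, -5.000], [-8.500, -5.000]] (det J = 3.750).
Solving J·Δ = −F gives Δ = (-7.000, 13.400).
Then the next iterate is (x, y)₁ = (-8.000, 12.900).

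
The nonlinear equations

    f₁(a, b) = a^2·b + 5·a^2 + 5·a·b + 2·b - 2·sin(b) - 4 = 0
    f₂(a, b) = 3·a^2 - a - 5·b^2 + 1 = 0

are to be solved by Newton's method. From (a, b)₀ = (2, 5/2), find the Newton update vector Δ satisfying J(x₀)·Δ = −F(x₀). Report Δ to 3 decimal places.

(-0.807, -1.165)

At (2, 5/2): F = (54.80306, -20.250).
Jacobian J = [[2·a·b + 10·a + 5·b, a^2 + 5·a - 2·cos(b) + 2], [6·a - 1, -10·b]].
At the point, J = [[42.500, 17.60229], [11.000, -25.000]] (det J = -1256.12516).
Solving J·Δ = −F gives Δ = (-0.807, -1.165).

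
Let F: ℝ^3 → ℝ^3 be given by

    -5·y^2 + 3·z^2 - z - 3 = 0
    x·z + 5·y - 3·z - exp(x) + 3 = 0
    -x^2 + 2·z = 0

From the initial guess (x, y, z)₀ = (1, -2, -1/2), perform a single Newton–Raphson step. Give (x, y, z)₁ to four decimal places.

At (1, -2, -1/2): F = (-21.7500, -8.718282, -2.0000).
Jacobian J = [[0, -10·y, 6·z - 1], [z - exp(x), 5, x - 3], [-2·x, 0, 2]].
At the point, J = [[0.0000, 20.0000, -4.0000], [-3.218282, 5.0000, -2.0000], [-2.0000, 0.0000, 2.0000]] (det J = 168.731273).
Solving J·Δ = −F gives Δ = (-1.0148, 1.0845, -0.0148).
Then the next iterate is (x, y, z)₁ = (-0.0148, -0.9155, -0.5148).

(-0.0148, -0.9155, -0.5148)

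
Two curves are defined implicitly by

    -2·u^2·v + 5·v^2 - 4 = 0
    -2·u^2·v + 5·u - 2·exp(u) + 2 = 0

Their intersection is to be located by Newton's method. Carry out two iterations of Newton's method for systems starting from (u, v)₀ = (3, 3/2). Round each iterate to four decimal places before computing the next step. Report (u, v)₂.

(1.3396, 1.4447)

At (3, 3/2): F = (-19.7500, -50.171074).
Jacobian J = [[-4·u·v, -2·u^2 + 10·v], [-4·u·v - 2·exp(u) + 5, -2·u^2]].
At the point, J = [[-18.0000, -3.0000], [-53.171074, -18.0000]] (det J = 164.486778).
Solving J·Δ = −F gives Δ = (-1.2462, 0.8940).
Then the next iterate is (u, v)₁ = (1.7538, 2.3940).
Round to (1.7538, 2.3940) and repeat: F = (9.929180, -15.511023), J = [[-16.794389, 17.788371], [-23.347412, -6.151629]].
Δ = (-0.4142, -0.9493), so (u, v)₂ = (1.3396, 1.4447).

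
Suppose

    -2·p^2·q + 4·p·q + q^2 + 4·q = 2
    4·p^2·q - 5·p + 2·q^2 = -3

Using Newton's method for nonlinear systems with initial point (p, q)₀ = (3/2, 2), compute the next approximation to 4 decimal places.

At (3/2, 2): F = (13.0000, 21.5000).
Jacobian J = [[-4·p·q + 4·q, -2·p^2 + 4·p + 2·q + 4], [8·p·q - 5, 4·p^2 + 4·q]].
At the point, J = [[-4.0000, 9.5000], [19.0000, 17.0000]] (det J = -248.5000).
Solving J·Δ = −F gives Δ = (0.0674, -1.3400).
Then the next iterate is (p, q)₁ = (1.5674, 0.6600).

(1.5674, 0.6600)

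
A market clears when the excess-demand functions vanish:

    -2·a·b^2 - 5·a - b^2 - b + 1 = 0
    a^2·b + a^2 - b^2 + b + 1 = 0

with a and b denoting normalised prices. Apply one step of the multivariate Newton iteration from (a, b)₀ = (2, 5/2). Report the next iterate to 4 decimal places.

At (2, 5/2): F = (-42.7500, 11.2500).
Jacobian J = [[-2·b^2 - 5, -4·a·b - 2·b - 1], [2·a·b + 2·a, a^2 - 2·b + 1]].
At the point, J = [[-17.5000, -26.0000], [14.0000, 0.0000]] (det J = 364.0000).
Solving J·Δ = −F gives Δ = (-0.8036, -1.1034).
Then the next iterate is (a, b)₁ = (1.1964, 1.3966).

(1.1964, 1.3966)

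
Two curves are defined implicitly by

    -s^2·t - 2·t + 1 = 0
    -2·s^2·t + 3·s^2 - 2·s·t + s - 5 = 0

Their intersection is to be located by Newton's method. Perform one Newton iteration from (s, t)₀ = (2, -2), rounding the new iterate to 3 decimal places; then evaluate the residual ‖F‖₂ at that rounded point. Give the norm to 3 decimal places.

At (2, -2): F = (13.000, 33.000).
Jacobian J = [[-2·s·t, -s^2 - 2], [-4·s·t + 6·s - 2·t + 1, -2·s^2 - 2·s]].
At the point, J = [[8.000, -6.000], [33.000, -12.000]] (det J = 102.000).
Solving J·Δ = −F gives Δ = (-0.412, 1.618).
Then the next iterate is (s, t)₁ = (1.588, -0.382).
Re-evaluating at (1.588, -0.382): F = (2.72731, 7.29308), so ‖F‖₂ = 7.786.

7.786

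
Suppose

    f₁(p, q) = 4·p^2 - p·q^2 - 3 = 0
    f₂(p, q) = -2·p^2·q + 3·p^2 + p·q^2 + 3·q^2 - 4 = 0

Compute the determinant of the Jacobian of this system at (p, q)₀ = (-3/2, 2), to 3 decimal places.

-66.000

J = [[8·p - q^2, -2·p·q], [-4·p·q + 6·p + q^2, -2·p^2 + 2·p·q + 6·q]].
At the point, J = [[-16.000, 6.000], [7.000, 1.500]].
det J = -66.000.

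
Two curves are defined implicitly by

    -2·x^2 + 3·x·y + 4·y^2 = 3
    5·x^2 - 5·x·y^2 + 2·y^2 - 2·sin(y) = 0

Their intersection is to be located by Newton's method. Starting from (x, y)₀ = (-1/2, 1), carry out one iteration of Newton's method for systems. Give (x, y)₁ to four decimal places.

At (-1/2, 1): F = (-1.0000, 4.067058).
Jacobian J = [[-4·x + 3·y, 3·x + 8·y], [10·x - 5·y^2, -10·x·y + 4·y - 2·cos(y)]].
At the point, J = [[5.0000, 6.5000], [-10.0000, 7.919395]] (det J = 104.596977).
Solving J·Δ = −F gives Δ = (0.3285, -0.0988).
Then the next iterate is (x, y)₁ = (-0.1715, 0.9012).

(-0.1715, 0.9012)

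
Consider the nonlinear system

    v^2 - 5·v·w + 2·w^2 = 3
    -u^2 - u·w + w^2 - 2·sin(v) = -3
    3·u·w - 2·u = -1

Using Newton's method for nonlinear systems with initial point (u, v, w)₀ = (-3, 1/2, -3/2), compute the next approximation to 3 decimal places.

(-1.623, 1.136, -0.217)

At (-3, 1/2, -3/2): F = (5.500, -9.20885, 20.500).
Jacobian J = [[0, 2·v - 5·w, -5·v + 4·w], [-2·u - w, -2·cos(v), -u + 2·w], [3·w - 2, 0, 3·u]].
At the point, J = [[0.000, 8.500, -8.500], [7.500, -1.75517, 0.000], [-6.500, 0.000, -9.000]] (det J = 670.72287).
Solving J·Δ = −F gives Δ = (1.377, 0.636, 1.283).
Then the next iterate is (u, v, w)₁ = (-1.623, 1.136, -0.217).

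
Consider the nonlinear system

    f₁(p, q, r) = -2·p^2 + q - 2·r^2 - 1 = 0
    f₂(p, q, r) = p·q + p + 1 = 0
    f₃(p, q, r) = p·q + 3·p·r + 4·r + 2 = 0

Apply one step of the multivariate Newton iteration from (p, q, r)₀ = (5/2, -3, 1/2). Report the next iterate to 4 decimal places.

At (5/2, -3, 1/2): F = (-17.0000, -4.0000, 0.2500).
Jacobian J = [[-4·p, 1, -4·r], [q + 1, p, 0], [q + 3·r, p, 3·p + 4]].
At the point, J = [[-10.0000, 1.0000, -2.0000], [-2.0000, 2.5000, 0.0000], [-1.5000, 2.5000, 11.5000]] (det J = -262.0000).
Solving J·Δ = −F gives Δ = (-1.6088, 0.3130, -0.2996).
Then the next iterate is (p, q, r)₁ = (0.8912, -2.6870, 0.2004).

(0.8912, -2.6870, 0.2004)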